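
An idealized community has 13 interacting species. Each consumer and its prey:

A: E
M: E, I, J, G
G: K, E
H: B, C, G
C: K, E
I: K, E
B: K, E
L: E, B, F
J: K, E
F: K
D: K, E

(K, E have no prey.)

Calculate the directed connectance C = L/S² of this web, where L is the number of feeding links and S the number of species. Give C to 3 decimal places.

C = 0.142

The web has S = 13 species and L = 24 feeding links.
C = L / S² = 24 / 169 = 0.1420 ≈ 0.142.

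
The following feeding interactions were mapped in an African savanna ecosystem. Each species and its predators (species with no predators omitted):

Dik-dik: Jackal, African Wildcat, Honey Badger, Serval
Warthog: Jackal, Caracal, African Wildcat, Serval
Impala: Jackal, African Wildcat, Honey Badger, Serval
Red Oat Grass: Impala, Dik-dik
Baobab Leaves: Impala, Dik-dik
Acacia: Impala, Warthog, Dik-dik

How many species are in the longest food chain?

3 species

One longest chain: Red Oat Grass → Impala → Jackal.
It has 3 species and 2 links.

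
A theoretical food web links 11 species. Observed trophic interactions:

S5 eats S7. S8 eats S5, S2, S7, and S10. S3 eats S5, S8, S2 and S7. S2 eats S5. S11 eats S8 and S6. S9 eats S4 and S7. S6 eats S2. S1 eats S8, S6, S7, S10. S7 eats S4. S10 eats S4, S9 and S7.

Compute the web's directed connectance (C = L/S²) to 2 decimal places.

C = 0.19

The web has S = 11 species and L = 23 feeding links.
C = L / S² = 23 / 121 = 0.1901 ≈ 0.19.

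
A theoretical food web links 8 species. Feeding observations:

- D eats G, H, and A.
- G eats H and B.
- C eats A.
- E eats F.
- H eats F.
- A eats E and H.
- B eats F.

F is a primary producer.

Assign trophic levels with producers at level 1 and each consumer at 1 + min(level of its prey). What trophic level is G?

F is a producer → level 1.
H eats F → level 2.
G eats H → level 3.
No prey of G is below level 2, so 3 is the minimum.

Trophic level 3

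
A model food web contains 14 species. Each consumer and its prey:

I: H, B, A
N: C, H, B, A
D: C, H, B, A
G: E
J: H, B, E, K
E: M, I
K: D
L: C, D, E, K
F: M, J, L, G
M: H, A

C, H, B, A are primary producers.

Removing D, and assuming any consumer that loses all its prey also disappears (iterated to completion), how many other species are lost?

1

Remove D.
Round 1: K (all prey gone) → extinct.
No further losses. Total secondary extinctions: 1.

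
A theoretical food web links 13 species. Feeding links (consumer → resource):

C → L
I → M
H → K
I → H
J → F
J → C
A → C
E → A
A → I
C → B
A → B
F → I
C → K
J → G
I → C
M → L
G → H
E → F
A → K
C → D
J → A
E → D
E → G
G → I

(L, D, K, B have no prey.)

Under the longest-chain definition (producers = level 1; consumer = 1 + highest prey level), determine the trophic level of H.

Trophic level 2

K is a producer → level 1.
H eats K → level 2.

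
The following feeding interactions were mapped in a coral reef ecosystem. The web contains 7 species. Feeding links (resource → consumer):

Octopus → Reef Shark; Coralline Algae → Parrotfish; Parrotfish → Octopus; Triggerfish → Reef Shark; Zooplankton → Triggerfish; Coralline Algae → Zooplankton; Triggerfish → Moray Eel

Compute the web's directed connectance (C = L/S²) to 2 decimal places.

The web has S = 7 species and L = 7 feeding links.
C = L / S² = 7 / 49 = 0.1429 ≈ 0.14.

C = 0.14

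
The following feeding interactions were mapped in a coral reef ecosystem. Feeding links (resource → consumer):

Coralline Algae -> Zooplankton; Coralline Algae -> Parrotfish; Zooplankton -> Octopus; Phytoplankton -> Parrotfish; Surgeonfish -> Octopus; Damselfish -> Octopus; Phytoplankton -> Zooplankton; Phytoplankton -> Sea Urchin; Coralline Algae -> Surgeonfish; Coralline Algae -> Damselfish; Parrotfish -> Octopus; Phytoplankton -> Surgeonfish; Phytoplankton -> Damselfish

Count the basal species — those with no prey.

2

Basal species (no prey listed): Coralline Algae, Phytoplankton.
Count: 2.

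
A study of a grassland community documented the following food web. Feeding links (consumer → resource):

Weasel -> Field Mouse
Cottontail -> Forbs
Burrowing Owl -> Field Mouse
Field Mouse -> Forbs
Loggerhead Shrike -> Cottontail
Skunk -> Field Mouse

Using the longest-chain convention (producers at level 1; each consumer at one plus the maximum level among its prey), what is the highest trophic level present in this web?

3

Producers (level 1): Forbs.
Forbs → Field Mouse → Burrowing Owl gives Burrowing Owl level 3.
No species has a prey at level 3, so no species reaches level 4.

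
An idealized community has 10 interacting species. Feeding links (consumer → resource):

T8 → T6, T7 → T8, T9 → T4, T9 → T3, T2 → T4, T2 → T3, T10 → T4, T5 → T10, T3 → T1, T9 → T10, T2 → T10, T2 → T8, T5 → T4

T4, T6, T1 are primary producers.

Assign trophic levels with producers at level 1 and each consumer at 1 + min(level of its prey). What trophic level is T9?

Trophic level 2

T4 is a producer → level 1.
T9 eats T4 → level 2.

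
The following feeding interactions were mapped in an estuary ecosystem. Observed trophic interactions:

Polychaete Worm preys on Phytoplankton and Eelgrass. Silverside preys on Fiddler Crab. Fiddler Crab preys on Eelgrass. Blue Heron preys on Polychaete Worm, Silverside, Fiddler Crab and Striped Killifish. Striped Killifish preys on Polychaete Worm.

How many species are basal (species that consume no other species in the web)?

2

Basal species (no prey listed): Phytoplankton, Eelgrass.
Count: 2.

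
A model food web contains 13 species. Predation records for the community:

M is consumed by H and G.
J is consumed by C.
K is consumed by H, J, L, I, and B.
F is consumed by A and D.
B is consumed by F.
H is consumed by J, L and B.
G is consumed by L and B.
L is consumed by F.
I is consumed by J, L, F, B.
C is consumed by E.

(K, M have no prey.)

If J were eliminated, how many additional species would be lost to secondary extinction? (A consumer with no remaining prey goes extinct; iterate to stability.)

2

Remove J.
Round 1: C (all prey gone) → extinct.
Round 2: E (all prey gone) → extinct.
No further losses. Total secondary extinctions: 2.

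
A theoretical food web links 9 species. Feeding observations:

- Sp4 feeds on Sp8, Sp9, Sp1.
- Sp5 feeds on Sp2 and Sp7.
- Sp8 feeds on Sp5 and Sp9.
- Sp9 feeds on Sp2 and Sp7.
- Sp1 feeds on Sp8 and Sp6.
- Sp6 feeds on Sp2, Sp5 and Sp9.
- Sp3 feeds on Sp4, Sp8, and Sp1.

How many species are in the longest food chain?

6 species

One longest chain: Sp2 → Sp9 → Sp6 → Sp1 → Sp4 → Sp3.
It has 6 species and 5 links.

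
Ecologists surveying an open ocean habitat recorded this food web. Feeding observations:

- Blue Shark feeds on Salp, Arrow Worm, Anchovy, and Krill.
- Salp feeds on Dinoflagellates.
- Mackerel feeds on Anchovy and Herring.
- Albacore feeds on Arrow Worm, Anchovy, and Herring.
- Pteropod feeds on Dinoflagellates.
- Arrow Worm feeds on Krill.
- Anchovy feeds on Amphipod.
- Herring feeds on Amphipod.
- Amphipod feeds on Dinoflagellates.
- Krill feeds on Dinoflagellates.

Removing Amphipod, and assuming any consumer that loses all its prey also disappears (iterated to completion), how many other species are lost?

3

Remove Amphipod.
Round 1: Anchovy (all prey gone), Herring (all prey gone) → extinct.
Round 2: Mackerel (all prey gone) → extinct.
No further losses. Total secondary extinctions: 3.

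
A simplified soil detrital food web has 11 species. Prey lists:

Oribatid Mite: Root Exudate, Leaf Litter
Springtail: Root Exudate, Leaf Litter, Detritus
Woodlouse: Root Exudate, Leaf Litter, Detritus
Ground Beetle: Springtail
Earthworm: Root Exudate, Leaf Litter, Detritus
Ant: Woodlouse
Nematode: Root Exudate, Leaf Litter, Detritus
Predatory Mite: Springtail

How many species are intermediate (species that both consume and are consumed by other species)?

Intermediate species (has both prey and predators): Woodlouse, Springtail.
Count: 2.

2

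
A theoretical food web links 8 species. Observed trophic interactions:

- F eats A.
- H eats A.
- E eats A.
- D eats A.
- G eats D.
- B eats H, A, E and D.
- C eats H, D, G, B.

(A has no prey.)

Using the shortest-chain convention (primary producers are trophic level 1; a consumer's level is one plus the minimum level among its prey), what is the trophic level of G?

A is a producer → level 1.
D eats A → level 2.
G eats D → level 3.
No prey of G is below level 2, so 3 is the minimum.

Trophic level 3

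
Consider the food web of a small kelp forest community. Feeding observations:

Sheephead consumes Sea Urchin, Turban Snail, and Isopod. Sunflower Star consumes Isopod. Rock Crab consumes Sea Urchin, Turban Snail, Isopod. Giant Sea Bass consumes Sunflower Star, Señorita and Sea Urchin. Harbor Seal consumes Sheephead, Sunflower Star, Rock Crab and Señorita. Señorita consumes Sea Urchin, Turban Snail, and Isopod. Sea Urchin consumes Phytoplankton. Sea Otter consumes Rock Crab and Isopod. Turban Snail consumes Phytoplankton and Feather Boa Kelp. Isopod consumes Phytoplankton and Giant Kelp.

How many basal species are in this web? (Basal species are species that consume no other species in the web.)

3

Basal species (no prey listed): Feather Boa Kelp, Phytoplankton, Giant Kelp.
Count: 3.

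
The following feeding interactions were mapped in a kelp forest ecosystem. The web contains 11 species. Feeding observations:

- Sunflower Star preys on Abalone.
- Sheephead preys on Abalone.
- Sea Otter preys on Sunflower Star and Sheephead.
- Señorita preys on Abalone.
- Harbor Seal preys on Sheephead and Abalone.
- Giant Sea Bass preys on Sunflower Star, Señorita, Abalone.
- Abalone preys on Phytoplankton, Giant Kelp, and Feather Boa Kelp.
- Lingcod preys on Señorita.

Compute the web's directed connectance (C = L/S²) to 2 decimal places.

The web has S = 11 species and L = 14 feeding links.
C = L / S² = 14 / 121 = 0.1157 ≈ 0.12.

C = 0.12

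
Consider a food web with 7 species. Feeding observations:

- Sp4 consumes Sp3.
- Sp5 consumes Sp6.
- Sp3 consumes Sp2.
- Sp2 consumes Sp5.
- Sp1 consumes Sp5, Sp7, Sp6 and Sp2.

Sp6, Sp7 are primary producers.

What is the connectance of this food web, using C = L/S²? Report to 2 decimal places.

The web has S = 7 species and L = 8 feeding links.
C = L / S² = 8 / 49 = 0.1633 ≈ 0.16.

C = 0.16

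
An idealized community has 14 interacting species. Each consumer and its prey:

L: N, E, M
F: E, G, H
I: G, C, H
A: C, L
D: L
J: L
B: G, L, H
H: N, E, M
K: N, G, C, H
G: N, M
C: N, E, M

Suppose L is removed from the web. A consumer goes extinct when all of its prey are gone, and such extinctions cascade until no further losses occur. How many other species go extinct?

2

Remove L.
Round 1: J (all prey gone), D (all prey gone) → extinct.
No further losses. Total secondary extinctions: 2.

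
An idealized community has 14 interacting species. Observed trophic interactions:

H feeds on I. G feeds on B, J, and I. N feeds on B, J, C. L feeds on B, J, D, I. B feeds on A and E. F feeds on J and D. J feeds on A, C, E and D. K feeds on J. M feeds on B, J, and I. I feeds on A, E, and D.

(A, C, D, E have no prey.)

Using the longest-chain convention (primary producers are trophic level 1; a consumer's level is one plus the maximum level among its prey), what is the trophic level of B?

Trophic level 2

A is a producer → level 1.
B eats A (level 1); other prey at levels: E 1 → level 2.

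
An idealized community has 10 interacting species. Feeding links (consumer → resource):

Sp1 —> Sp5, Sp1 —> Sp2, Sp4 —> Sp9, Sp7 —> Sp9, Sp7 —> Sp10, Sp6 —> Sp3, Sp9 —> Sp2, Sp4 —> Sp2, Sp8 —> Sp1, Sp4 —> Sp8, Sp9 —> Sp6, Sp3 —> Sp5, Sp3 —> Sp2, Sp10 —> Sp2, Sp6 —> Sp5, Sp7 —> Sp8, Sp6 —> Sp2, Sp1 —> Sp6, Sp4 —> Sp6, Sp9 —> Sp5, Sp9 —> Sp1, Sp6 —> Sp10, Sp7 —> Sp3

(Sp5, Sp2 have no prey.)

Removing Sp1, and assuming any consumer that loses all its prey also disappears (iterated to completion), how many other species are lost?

1

Remove Sp1.
Round 1: Sp8 (all prey gone) → extinct.
No further losses. Total secondary extinctions: 1.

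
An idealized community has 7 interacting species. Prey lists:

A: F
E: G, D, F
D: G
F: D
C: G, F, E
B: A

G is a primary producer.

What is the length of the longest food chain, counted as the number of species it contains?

5 species

One longest chain: G → D → F → E → C.
It has 5 species and 4 links.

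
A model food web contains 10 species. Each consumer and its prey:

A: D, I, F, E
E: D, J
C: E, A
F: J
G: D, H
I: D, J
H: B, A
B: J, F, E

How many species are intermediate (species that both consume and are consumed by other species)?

6

Intermediate species (has both prey and predators): I, F, E, B, A, H.
Count: 6.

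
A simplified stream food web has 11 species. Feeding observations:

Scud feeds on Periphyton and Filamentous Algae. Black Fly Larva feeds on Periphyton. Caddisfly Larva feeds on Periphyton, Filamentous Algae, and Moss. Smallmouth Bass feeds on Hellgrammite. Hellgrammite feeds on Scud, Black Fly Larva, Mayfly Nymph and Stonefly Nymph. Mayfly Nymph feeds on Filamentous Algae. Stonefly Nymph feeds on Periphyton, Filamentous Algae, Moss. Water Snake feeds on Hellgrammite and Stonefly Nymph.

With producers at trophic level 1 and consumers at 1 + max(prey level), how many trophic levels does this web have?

4

Producers (level 1): Periphyton, Filamentous Algae, Moss.
Periphyton → Stonefly Nymph → Hellgrammite → Smallmouth Bass gives Smallmouth Bass level 4.
No species has a prey at level 4, so no species reaches level 5.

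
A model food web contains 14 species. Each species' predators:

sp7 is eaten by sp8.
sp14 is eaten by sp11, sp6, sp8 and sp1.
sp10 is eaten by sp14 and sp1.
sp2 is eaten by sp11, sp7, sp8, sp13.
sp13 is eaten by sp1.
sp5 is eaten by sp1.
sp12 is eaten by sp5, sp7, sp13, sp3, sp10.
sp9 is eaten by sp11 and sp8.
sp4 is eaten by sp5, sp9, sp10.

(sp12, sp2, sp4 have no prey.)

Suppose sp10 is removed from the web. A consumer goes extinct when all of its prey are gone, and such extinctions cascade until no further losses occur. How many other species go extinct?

2

Remove sp10.
Round 1: sp14 (all prey gone) → extinct.
Round 2: sp6 (all prey gone) → extinct.
No further losses. Total secondary extinctions: 2.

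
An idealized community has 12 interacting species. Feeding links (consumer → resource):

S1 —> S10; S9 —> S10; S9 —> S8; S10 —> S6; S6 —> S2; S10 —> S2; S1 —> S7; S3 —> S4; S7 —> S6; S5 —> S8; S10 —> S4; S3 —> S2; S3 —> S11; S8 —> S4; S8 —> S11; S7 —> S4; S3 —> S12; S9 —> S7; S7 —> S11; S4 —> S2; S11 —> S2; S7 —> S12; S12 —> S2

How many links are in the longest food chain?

One longest chain: S2 → S4 → S10 → S1.
It has 4 species and 3 links.

3 links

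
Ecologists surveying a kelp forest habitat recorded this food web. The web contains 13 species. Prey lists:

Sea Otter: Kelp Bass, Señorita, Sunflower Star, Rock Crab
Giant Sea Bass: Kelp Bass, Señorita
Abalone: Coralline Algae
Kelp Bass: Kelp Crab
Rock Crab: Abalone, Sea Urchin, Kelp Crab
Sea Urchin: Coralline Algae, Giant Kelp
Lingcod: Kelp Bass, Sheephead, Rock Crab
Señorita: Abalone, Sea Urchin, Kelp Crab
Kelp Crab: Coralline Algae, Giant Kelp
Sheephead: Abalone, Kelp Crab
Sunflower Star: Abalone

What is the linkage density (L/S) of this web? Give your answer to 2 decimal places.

There are L = 24 links among S = 13 species.
L/S = 24/13 = 1.8462 ≈ 1.85.

L/S = 1.85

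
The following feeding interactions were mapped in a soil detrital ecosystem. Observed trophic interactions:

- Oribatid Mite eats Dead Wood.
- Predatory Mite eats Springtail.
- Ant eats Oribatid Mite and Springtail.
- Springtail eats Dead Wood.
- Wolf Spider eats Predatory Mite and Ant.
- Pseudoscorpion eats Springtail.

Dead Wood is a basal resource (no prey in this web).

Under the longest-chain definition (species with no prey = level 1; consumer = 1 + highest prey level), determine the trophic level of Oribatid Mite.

Trophic level 2

Dead Wood has no prey (basal) → level 1.
Oribatid Mite eats Dead Wood → level 2.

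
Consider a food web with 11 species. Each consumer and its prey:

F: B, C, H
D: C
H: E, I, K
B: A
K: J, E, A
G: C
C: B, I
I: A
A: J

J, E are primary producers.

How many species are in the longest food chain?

5 species

One longest chain: J → A → B → C → F.
It has 5 species and 4 links.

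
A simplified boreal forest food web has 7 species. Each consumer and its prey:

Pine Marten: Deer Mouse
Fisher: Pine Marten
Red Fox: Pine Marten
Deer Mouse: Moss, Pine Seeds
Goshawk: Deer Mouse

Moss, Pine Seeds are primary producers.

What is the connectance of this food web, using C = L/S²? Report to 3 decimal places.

The web has S = 7 species and L = 6 feeding links.
C = L / S² = 6 / 49 = 0.1224 ≈ 0.122.

C = 0.122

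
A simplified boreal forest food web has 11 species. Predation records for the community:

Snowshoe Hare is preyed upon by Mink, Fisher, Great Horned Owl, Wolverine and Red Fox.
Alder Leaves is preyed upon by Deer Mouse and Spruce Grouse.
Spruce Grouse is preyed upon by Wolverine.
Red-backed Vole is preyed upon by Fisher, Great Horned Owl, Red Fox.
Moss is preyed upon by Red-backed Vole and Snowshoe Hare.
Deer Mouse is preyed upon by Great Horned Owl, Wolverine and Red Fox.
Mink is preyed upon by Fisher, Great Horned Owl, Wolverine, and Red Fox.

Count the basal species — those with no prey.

2

Basal species (no prey listed): Alder Leaves, Moss.
Count: 2.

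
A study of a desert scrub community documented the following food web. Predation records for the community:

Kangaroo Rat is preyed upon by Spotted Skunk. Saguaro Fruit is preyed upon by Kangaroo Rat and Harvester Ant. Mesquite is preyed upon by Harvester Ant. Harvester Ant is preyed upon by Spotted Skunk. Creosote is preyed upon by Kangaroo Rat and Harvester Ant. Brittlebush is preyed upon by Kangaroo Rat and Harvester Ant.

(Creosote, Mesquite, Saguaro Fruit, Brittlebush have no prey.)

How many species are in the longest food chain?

One longest chain: Creosote → Harvester Ant → Spotted Skunk.
It has 3 species and 2 links.

3 species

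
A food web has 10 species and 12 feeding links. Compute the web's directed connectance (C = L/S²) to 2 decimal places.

The web has S = 10 species and L = 12 feeding links.
C = L / S² = 12 / 100 = 0.1200 ≈ 0.12.

C = 0.12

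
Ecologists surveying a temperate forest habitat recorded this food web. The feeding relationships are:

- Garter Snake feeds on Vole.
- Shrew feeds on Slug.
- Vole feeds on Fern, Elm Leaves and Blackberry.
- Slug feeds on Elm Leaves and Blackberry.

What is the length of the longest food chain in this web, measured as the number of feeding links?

2 links

One longest chain: Elm Leaves → Slug → Shrew.
It has 3 species and 2 links.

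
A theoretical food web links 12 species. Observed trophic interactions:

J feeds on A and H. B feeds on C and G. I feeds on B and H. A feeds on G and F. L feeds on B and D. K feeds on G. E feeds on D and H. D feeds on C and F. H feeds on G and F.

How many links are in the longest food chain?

One longest chain: G → H → I.
It has 3 species and 2 links.

2 links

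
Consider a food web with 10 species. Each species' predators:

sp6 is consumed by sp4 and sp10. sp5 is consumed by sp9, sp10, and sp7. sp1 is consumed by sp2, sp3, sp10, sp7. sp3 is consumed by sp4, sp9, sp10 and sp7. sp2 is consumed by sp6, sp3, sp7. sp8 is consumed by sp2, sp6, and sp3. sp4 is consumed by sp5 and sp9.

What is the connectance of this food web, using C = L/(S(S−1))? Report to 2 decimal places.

C = 0.23

The web has S = 10 species and L = 21 feeding links.
C = L / (S(S−1)) = 21 / 90 = 0.2333 ≈ 0.23.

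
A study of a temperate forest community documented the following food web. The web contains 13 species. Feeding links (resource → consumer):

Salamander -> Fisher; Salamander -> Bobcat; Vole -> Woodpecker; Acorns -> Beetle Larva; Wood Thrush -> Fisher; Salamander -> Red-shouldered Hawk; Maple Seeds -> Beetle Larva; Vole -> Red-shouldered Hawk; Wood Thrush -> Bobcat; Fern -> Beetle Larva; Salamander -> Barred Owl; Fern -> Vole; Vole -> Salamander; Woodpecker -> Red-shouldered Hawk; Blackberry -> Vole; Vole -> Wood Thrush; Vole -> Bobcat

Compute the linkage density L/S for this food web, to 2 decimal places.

There are L = 17 links among S = 13 species.
L/S = 17/13 = 1.3077 ≈ 1.31.

L/S = 1.31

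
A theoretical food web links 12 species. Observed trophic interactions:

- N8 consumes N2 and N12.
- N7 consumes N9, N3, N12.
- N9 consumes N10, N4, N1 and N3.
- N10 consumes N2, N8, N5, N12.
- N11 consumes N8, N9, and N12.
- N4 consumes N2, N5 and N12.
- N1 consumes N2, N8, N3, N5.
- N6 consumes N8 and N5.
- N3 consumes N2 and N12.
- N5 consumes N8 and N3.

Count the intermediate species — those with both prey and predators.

Intermediate species (has both prey and predators): N3, N8, N5, N4, N10, N1, N9.
Count: 7.

7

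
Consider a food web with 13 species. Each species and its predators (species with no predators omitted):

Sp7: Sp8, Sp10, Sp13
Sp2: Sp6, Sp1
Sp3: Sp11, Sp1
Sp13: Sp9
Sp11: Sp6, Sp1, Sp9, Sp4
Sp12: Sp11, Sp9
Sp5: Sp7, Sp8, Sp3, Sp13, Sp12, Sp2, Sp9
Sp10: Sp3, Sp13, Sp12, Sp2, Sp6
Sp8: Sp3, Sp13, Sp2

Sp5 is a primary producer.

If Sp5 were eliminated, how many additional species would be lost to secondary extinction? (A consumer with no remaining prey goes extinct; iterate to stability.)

12

Remove Sp5.
Round 1: Sp7 (all prey gone) → extinct.
Round 2: Sp8 (all prey gone), Sp10 (all prey gone) → extinct.
Round 3: Sp3 (all prey gone), Sp13 (all prey gone), Sp12 (all prey gone), Sp2 (all prey gone) → extinct.
Round 4: Sp11 (all prey gone) → extinct.
Round 5: Sp6 (all prey gone), Sp1 (all prey gone), Sp9 (all prey gone), Sp4 (all prey gone) → extinct.
No further losses. Total secondary extinctions: 12.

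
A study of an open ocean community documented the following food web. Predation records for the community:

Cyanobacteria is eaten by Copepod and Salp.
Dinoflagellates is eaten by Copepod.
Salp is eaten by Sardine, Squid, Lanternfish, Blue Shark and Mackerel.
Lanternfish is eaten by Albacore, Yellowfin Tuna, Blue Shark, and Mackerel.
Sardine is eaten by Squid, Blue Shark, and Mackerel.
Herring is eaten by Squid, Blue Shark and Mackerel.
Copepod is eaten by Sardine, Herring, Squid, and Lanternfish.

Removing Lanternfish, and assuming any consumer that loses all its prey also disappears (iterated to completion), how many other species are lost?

2

Remove Lanternfish.
Round 1: Albacore (all prey gone), Yellowfin Tuna (all prey gone) → extinct.
No further losses. Total secondary extinctions: 2.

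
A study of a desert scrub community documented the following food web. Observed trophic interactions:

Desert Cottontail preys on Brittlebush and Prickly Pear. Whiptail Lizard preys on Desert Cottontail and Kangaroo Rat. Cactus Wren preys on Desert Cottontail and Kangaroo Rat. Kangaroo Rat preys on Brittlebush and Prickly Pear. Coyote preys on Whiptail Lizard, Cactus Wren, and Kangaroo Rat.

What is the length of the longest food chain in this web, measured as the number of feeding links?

3 links

One longest chain: Brittlebush → Kangaroo Rat → Whiptail Lizard → Coyote.
It has 4 species and 3 links.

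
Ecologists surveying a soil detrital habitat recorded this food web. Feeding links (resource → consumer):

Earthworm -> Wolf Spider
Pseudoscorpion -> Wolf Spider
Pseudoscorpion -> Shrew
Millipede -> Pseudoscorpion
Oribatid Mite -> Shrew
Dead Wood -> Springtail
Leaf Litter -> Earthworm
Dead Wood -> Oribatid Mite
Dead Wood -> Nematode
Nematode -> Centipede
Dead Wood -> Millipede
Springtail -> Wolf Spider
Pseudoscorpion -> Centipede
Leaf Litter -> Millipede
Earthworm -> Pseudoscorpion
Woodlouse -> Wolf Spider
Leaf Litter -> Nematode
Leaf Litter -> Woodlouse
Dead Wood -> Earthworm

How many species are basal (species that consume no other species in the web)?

Basal species (no prey listed): Leaf Litter, Dead Wood.
Count: 2.

2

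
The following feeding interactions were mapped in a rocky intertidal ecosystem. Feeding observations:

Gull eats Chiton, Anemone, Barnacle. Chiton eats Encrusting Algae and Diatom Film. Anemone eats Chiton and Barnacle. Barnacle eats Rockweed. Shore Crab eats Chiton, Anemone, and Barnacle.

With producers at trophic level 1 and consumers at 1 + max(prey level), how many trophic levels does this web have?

4

Producers (level 1): Diatom Film, Encrusting Algae, Rockweed.
Diatom Film → Chiton → Anemone → Shore Crab gives Shore Crab level 4.
No species has a prey at level 4, so no species reaches level 5.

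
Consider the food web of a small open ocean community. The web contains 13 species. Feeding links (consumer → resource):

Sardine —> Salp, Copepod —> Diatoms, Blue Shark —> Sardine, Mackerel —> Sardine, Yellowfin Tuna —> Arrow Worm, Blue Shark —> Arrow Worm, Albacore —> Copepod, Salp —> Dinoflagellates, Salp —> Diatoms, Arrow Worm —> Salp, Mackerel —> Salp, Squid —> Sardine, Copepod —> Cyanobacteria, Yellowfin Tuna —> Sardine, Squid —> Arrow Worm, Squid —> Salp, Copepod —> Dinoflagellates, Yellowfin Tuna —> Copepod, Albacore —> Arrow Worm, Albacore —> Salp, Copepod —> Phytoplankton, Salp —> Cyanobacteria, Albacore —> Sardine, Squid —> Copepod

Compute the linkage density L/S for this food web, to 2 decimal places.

There are L = 24 links among S = 13 species.
L/S = 24/13 = 1.8462 ≈ 1.85.

L/S = 1.85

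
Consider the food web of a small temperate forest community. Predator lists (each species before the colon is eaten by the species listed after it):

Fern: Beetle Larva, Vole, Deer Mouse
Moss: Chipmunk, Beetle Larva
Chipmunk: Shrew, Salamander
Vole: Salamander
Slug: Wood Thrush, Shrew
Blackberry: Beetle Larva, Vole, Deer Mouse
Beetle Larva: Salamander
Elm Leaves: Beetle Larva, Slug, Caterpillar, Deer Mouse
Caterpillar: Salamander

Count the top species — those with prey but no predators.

Top species (has prey, but nothing eats it): Deer Mouse, Wood Thrush, Shrew, Salamander.
Count: 4.

4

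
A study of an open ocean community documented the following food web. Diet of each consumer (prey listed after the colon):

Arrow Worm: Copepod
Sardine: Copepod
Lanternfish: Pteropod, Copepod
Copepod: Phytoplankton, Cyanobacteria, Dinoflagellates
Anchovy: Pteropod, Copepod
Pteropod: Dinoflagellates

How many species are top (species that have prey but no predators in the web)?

4

Top species (has prey, but nothing eats it): Arrow Worm, Sardine, Lanternfish, Anchovy.
Count: 4.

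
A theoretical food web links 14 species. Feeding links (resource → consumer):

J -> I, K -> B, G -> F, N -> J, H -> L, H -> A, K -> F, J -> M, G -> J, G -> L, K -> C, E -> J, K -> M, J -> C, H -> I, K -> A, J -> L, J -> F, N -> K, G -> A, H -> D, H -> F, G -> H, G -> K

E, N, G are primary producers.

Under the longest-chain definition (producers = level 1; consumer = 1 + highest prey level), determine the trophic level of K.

Trophic level 2

N is a producer → level 1.
K eats N (level 1); other prey at levels: G 1 → level 2.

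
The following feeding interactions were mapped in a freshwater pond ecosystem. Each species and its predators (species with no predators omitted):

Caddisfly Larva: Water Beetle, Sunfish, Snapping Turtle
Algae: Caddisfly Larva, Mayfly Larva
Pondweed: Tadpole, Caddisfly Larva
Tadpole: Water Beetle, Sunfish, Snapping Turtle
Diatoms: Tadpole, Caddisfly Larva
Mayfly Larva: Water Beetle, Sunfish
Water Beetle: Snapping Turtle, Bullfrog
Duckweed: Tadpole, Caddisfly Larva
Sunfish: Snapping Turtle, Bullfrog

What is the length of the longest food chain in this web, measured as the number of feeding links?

One longest chain: Duckweed → Tadpole → Sunfish → Snapping Turtle.
It has 4 species and 3 links.

3 links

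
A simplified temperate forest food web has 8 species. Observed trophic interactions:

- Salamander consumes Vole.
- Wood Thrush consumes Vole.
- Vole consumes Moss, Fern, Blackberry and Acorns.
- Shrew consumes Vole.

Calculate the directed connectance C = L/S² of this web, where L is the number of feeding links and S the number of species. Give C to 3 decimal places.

The web has S = 8 species and L = 7 feeding links.
C = L / S² = 7 / 64 = 0.1094 ≈ 0.109.

C = 0.109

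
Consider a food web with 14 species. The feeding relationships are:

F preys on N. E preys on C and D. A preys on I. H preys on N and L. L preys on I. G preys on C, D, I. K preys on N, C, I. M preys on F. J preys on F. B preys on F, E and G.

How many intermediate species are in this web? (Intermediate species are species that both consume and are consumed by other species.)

Intermediate species (has both prey and predators): L, F, G, E.
Count: 4.

4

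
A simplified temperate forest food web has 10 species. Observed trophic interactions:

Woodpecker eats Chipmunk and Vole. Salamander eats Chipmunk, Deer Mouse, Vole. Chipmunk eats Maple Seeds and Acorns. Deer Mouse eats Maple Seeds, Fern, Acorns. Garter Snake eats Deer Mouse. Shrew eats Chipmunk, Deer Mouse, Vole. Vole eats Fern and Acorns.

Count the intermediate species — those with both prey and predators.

3

Intermediate species (has both prey and predators): Chipmunk, Deer Mouse, Vole.
Count: 3.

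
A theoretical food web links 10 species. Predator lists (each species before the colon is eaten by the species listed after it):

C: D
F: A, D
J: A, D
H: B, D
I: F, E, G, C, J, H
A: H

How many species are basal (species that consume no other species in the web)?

Basal species (no prey listed): I.
Count: 1.

1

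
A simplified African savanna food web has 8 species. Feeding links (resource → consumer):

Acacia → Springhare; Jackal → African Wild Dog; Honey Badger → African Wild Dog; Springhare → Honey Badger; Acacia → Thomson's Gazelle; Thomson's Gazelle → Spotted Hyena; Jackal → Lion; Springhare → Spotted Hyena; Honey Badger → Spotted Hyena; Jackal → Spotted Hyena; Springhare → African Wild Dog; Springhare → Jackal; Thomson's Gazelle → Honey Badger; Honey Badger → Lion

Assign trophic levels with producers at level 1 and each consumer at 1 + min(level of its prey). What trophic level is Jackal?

Trophic level 3

Acacia is a producer → level 1.
Springhare eats Acacia → level 2.
Jackal eats Springhare → level 3.
No prey of Jackal is below level 2, so 3 is the minimum.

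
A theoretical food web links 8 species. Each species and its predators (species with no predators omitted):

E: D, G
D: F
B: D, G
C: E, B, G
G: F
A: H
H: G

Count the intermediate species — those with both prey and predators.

Intermediate species (has both prey and predators): E, H, B, D, G.
Count: 5.

5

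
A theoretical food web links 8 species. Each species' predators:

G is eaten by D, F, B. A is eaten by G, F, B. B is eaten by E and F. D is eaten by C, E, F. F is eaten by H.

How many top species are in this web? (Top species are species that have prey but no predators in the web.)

3

Top species (has prey, but nothing eats it): E, C, H.
Count: 3.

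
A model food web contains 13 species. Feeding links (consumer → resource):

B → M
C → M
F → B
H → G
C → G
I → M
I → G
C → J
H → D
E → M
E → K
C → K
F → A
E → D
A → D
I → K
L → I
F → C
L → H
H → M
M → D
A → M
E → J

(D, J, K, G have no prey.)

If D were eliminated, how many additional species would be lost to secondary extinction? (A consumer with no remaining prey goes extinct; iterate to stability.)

Remove D.
Round 1: M (all prey gone) → extinct.
Round 2: A (all prey gone), B (all prey gone) → extinct.
No further losses. Total secondary extinctions: 3.

3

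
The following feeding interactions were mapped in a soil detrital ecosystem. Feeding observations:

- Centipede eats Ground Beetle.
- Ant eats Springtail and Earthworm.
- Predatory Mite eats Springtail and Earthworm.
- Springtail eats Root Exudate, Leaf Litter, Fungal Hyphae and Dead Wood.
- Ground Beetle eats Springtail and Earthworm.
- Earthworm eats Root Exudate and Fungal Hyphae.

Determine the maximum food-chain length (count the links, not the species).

3 links

One longest chain: Root Exudate → Springtail → Ground Beetle → Centipede.
It has 4 species and 3 links.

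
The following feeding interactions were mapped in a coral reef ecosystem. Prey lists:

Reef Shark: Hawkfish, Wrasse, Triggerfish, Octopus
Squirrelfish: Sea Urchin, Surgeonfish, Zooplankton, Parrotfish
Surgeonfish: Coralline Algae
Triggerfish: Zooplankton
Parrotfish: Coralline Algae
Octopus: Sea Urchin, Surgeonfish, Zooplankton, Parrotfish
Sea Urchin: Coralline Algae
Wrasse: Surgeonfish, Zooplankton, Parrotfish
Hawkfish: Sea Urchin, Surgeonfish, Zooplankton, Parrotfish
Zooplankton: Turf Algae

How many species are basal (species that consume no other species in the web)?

Basal species (no prey listed): Turf Algae, Coralline Algae.
Count: 2.

2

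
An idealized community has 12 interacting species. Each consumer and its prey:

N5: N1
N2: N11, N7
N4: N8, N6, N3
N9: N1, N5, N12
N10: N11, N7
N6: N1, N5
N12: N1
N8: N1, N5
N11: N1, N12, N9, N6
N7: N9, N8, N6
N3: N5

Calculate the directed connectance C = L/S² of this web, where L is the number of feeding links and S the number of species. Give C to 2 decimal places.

The web has S = 12 species and L = 24 feeding links.
C = L / S² = 24 / 144 = 0.1667 ≈ 0.17.

C = 0.17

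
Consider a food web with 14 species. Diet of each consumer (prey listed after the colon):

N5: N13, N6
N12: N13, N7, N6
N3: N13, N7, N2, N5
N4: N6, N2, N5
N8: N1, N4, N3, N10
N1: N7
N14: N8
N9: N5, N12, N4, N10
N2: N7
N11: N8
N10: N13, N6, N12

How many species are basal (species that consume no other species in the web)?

3

Basal species (no prey listed): N13, N7, N6.
Count: 3.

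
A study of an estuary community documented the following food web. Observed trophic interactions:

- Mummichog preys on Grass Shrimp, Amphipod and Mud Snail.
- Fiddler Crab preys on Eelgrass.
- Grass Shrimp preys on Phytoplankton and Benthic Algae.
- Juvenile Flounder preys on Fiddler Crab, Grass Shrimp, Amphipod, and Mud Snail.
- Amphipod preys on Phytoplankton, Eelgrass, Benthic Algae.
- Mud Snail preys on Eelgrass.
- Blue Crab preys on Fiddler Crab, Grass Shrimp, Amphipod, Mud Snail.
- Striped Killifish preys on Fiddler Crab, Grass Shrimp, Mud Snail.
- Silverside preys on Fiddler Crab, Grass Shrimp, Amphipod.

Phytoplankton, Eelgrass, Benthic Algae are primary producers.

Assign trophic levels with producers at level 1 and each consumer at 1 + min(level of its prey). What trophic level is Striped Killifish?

Trophic level 3

Phytoplankton is a producer → level 1.
Grass Shrimp eats Phytoplankton → level 2.
Striped Killifish eats Grass Shrimp → level 3.
No prey of Striped Killifish is below level 2, so 3 is the minimum.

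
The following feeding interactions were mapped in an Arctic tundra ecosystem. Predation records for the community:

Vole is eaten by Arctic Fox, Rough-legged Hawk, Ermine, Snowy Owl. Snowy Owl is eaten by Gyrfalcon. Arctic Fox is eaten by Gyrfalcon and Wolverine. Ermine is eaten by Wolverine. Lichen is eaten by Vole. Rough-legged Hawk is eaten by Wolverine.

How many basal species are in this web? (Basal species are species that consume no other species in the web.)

1

Basal species (no prey listed): Lichen.
Count: 1.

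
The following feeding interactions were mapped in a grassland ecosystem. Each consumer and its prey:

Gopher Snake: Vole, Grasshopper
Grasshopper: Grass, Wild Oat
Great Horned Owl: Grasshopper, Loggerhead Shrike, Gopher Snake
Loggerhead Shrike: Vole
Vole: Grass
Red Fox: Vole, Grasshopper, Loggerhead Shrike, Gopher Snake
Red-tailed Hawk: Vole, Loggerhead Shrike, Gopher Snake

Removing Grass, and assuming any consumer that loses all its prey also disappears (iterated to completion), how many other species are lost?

2

Remove Grass.
Round 1: Vole (all prey gone) → extinct.
Round 2: Loggerhead Shrike (all prey gone) → extinct.
No further losses. Total secondary extinctions: 2.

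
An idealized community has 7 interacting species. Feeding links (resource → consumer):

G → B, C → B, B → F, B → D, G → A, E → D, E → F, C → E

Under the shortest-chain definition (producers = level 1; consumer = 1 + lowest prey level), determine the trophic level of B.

Trophic level 2

G is a producer → level 1.
B eats G → level 2.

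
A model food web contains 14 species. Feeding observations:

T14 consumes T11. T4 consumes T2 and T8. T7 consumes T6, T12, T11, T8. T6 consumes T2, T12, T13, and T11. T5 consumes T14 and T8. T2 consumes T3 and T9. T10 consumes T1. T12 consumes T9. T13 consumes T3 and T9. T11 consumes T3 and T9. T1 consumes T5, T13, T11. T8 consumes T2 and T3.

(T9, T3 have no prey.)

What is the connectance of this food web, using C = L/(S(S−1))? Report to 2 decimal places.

C = 0.14

The web has S = 14 species and L = 26 feeding links.
C = L / (S(S−1)) = 26 / 182 = 0.1429 ≈ 0.14.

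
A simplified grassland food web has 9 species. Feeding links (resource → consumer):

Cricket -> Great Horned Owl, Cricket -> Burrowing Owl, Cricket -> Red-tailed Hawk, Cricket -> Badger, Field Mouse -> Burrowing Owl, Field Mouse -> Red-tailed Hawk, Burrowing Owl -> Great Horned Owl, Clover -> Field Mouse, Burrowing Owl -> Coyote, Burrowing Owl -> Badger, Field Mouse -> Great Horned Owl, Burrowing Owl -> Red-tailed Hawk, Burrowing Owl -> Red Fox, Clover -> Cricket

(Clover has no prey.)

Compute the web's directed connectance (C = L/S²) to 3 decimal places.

The web has S = 9 species and L = 14 feeding links.
C = L / S² = 14 / 81 = 0.1728 ≈ 0.173.

C = 0.173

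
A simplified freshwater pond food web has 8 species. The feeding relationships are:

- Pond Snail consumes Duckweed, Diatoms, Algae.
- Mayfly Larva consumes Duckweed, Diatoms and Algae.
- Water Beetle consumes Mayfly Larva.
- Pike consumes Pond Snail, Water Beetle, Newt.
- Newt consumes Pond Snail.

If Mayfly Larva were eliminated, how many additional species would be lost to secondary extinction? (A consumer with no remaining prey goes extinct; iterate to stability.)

1

Remove Mayfly Larva.
Round 1: Water Beetle (all prey gone) → extinct.
No further losses. Total secondary extinctions: 1.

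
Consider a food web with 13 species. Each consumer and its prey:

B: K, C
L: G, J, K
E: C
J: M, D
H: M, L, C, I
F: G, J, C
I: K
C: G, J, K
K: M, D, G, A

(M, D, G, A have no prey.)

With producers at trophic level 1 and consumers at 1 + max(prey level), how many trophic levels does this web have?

Producers (level 1): M, D, G, A.
M → J → C → F gives F level 4.
No species has a prey at level 4, so no species reaches level 5.

4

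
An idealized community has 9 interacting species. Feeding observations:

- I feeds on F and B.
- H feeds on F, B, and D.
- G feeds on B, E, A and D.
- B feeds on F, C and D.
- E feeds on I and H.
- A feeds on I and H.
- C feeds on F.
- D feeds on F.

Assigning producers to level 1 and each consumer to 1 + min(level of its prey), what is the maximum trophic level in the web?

Producers (level 1): F.
Following each consumer down to its lowest-level prey: F → H → A (levels 1 through 3).
All prey of A (H 2, I 2) are at level 2 or above, so A is at level 1 + 2 = 3.
Every consumer has at least one prey at level 2 or below, so none exceeds level 3.

3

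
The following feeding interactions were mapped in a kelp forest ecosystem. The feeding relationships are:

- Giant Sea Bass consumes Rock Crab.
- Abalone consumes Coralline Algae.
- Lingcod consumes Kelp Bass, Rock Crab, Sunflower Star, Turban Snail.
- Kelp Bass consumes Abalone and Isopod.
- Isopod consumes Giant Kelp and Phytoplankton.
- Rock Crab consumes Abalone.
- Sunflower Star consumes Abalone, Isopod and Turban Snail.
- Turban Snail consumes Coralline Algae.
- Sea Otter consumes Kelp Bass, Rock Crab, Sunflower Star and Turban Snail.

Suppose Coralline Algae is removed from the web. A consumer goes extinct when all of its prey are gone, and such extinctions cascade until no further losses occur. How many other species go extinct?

4

Remove Coralline Algae.
Round 1: Abalone (all prey gone), Turban Snail (all prey gone) → extinct.
Round 2: Rock Crab (all prey gone) → extinct.
Round 3: Giant Sea Bass (all prey gone) → extinct.
No further losses. Total secondary extinctions: 4.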